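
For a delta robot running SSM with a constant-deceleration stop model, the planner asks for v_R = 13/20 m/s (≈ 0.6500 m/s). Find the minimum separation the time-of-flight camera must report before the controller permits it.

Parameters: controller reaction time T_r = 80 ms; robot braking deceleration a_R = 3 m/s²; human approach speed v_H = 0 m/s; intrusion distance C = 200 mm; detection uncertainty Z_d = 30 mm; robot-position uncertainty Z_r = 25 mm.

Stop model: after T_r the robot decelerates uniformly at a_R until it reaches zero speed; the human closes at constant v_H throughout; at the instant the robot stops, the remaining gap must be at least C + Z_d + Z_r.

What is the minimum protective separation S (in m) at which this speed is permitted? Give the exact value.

stop time T_s = (13/20)/3 = 0.2167 s
robot covers v_R·T_r = 0.6500·0.0800 = 0.0520 m before braking
robot under decel: 0.6500²/(2·3.0000) = 0.0704 m
human over T_r+T_s: 0.0000·(0.0800+0.2167) = 0.0000 m
residual clearance needed = 0.2000+0.0300+0.0250 = 0.2550 m
S_min ≈ 0.0520+0.0704+0.0000+0.2550  ⇒  S_min = 4529/12000 m

S_min = 4529/12000 m = 0.3774 m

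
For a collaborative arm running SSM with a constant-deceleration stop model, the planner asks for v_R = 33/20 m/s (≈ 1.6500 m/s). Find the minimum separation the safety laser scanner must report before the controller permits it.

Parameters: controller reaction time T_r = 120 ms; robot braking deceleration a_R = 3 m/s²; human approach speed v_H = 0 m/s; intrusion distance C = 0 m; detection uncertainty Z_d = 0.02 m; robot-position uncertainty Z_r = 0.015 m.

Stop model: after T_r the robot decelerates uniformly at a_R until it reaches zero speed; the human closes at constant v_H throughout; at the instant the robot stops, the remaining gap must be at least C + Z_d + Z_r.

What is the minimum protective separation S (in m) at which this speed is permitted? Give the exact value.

S_min = 2747/4000 m = 0.6867 m

stop time T_s = (33/20)/3 = 0.5500 s
robot in T_r: 1.6500·0.1200 = 0.1980 m
braking distance = 1.6500²/(2·3.0000) = 0.4537 m
human over T_r+T_s: 0.0000·(0.1200+0.5500) = 0.0000 m
C+Z_d+Z_r = 0.0000+0.0200+0.0150 = 0.0350 m
S_min ≈ 0.1980+0.4537+0.0000+0.0350  ⇒  S_min = 2747/4000 m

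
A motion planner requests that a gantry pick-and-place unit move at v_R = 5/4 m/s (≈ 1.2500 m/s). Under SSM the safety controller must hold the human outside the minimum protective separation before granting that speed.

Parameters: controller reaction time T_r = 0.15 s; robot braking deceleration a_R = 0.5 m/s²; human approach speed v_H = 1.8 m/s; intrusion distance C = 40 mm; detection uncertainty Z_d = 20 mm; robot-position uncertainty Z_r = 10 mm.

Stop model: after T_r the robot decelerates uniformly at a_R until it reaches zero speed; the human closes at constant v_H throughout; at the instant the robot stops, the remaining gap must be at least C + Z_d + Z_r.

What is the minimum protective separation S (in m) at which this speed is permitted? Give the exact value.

T_s = v_R/a_R = (5/4)/(1/2) = 2.5000 s
robot in T_r: 1.2500·0.1500 = 0.1875 m
robot under decel: 1.2500²/(2·0.5000) = 1.5625 m
person approaches 1.8000·(0.1500+2.5000) = 4.7700 m
residual clearance needed = 0.0400+0.0200+0.0100 = 0.0700 m
S_min ≈ 0.1875+1.5625+4.7700+0.0700  ⇒  S_min = 659/100 m

S_min = 659/100 m = 6.5900 m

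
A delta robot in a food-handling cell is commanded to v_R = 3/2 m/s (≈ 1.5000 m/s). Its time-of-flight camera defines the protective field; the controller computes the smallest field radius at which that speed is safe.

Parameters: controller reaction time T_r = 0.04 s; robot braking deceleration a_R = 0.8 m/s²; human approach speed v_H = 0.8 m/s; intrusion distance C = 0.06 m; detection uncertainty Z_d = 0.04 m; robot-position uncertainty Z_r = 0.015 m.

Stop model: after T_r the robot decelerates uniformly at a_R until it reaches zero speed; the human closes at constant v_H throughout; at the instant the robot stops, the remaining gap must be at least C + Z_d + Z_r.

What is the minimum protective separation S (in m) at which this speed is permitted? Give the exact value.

S_min = 12453/4000 m = 3.1132 m

stop time T_s = (3/2)/(4/5) = 1.8750 s
robot covers v_R·T_r = 1.5000·0.0400 = 0.0600 m before braking
robot under decel: 1.5000²/(2·0.8000) = 1.4062 m
person approaches 0.8000·(0.0400+1.8750) = 1.5320 m
margins: 0.0600+0.0400+0.0150 = 0.1150 m
S_min ≈ 0.0600+1.4062+1.5320+0.1150  ⇒  S_min = 12453/4000 m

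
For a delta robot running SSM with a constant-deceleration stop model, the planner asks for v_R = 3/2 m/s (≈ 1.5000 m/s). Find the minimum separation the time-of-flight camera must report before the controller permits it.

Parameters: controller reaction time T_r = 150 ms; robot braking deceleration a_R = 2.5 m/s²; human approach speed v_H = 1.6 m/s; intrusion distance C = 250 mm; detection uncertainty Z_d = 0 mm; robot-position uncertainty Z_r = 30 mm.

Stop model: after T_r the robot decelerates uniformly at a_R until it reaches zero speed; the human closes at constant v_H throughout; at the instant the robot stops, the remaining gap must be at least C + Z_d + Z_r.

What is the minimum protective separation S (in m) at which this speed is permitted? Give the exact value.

stop time T_s = (3/2)/(5/2) = 0.6000 s
robot in T_r: 1.5000·0.1500 = 0.2250 m
robot under decel: 1.5000²/(2·2.5000) = 0.4500 m
person approaches 1.6000·(0.1500+0.6000) = 1.2000 m
margins: 0.2500+0.0000+0.0300 = 0.2800 m
S_min ≈ 0.2250+0.4500+1.2000+0.2800  ⇒  S_min = 431/200 m

S_min = 431/200 m = 2.1550 m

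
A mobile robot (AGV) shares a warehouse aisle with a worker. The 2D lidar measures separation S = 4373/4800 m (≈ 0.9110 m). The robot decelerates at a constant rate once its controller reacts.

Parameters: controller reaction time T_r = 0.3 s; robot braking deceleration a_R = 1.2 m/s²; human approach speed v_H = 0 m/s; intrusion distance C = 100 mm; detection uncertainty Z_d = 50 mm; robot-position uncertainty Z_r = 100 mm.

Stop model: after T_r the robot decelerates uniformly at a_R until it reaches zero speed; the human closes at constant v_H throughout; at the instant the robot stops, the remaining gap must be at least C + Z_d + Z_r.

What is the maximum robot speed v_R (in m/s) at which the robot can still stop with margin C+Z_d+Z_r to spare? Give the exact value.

at the boundary: (5/12)·v² + (3/10)·v + (-3173/4800) = 0
  disc = (3/10)² − 4·(5/12)·(-3173/4800) = 17161/14400 ; √disc = 131/120
  v_R = (−(3/10) + 131/120) / (2·(5/12)) = 19/20 m/s
check:
braking lasts T_s = (19/20)/(6/5) = 0.7917 s
robot in T_r: 0.9500·0.3000 = 0.2850 m
robot covers 0.9500·0.7917 − ½·1.2000·0.7917² = 0.3760 m while stopping
human over T_r+T_s: 0.0000·(0.3000+0.7917) = 0.0000 m
margins: 0.1000+0.0500+0.1000 = 0.2500 m
sum ≈ 0.2850+0.3760+0.0000+0.2500 ≈ 0.9110 m = S ✓

v_R_max = 19/20 m/s = 0.9500 m/s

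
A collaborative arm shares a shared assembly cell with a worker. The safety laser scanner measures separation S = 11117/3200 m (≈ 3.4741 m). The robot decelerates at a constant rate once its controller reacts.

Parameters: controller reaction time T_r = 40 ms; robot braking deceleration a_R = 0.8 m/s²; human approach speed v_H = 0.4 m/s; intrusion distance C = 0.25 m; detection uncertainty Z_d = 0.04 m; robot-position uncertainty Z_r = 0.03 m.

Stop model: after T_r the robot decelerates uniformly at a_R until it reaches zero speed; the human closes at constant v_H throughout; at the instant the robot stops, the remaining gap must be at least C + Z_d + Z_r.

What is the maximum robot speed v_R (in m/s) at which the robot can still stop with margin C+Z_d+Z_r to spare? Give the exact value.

quadratic (5/8)·v² + (27/50)·v + (-50209/16000) = 0
  disc = (27/50)² − 4·(5/8)·(-50209/16000) = 1301881/160000 ; √disc = 1141/400
  v_R = (−(27/50) + 1141/400) / (2·(5/8)) = 37/20 m/s
check:
braking lasts T_s = (37/20)/(4/5) = 2.3125 s
robot covers v_R·T_r = 1.8500·0.0400 = 0.0740 m before braking
robot under decel: 1.8500²/(2·0.8000) = 2.1391 m
human over T_r+T_s: 0.4000·(0.0400+2.3125) = 0.9410 m
margins: 0.2500+0.0400+0.0300 = 0.3200 m
sum ≈ 0.0740+2.1391+0.9410+0.3200 ≈ 3.4741 m = S ✓

v_R_max = 37/20 m/s = 1.8500 m/s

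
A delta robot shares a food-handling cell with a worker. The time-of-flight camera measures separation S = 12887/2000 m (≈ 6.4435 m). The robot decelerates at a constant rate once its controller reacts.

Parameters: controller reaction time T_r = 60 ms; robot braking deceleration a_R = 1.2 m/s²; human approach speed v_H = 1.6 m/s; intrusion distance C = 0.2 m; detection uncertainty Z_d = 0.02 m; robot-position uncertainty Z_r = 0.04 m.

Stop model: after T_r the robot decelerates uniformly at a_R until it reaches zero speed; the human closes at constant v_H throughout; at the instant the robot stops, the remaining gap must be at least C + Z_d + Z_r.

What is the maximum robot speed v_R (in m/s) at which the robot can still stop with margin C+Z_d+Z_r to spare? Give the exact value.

at the boundary: (5/12)·v² + (209/150)·v + (-487/80) = 0
  disc = (209/150)² − 4·(5/12)·(-487/80) = 1087849/90000 ; √disc = 1043/300
  v_R = (−(209/150) + 1043/300) / (2·(5/12)) = 5/2 m/s
check:
T_s = v_R/a_R = (5/2)/(6/5) = 2.0833 s
robot covers v_R·T_r = 2.5000·0.0600 = 0.1500 m before braking
robot covers 2.5000·2.0833 − ½·1.2000·2.0833² = 2.6042 m while stopping
human closes 1.6000·2.1433 = 3.4293 m
margins: 0.2000+0.0200+0.0400 = 0.2600 m
sum ≈ 0.1500+2.6042+3.4293+0.2600 ≈ 6.4435 m = S ✓

v_R_max = 5/2 m/s = 2.5000 m/s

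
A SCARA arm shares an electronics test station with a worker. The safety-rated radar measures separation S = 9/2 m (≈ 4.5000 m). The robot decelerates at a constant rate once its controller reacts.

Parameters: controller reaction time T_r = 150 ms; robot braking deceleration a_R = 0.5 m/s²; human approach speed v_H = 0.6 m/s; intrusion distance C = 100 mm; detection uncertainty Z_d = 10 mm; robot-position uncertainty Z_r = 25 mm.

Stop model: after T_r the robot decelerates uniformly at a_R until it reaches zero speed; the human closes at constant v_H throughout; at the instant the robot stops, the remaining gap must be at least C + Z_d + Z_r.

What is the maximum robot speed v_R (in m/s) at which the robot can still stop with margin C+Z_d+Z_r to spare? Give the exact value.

collect terms ⇒ (1)·v_R² + (27/20)·v_R + (-171/40) = 0
  disc = (27/20)² − 4·(1)·(-171/40) = 7569/400 ; √disc = 87/20
  v_R = (−(27/20) + 87/20) / (2·(1)) = 3/2 m/s
check:
stop time T_s = (3/2)/(1/2) = 3.0000 s
reaction-phase robot travel = 1.5000·0.1500 = 0.2250 m
robot covers 1.5000·3.0000 − ½·0.5000·3.0000² = 2.2500 m while stopping
human over T_r+T_s: 0.6000·(0.1500+3.0000) = 1.8900 m
margins: 0.1000+0.0100+0.0250 = 0.1350 m
sum ≈ 0.2250+2.2500+1.8900+0.1350 ≈ 4.5000 m = S ✓

v_R_max = 3/2 m/s = 1.5000 m/s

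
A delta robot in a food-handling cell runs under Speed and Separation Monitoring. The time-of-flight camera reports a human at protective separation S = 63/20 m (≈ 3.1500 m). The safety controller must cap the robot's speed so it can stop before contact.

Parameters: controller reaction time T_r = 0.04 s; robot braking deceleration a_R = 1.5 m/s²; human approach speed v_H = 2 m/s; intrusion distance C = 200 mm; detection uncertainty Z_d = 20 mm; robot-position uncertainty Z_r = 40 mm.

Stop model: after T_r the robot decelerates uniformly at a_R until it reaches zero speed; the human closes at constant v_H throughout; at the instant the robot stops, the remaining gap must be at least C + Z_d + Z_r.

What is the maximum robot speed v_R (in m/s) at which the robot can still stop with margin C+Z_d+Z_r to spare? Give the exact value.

v_R_max = 3/2 m/s = 1.5000 m/s

quadratic (1/3)·v² + (103/75)·v + (-281/100) = 0
  disc = (103/75)² − 4·(1/3)·(-281/100) = 31684/5625 ; √disc = 178/75
  v_R = (−(103/75) + 178/75) / (2·(1/3)) = 3/2 m/s
check:
stop time T_s = (3/2)/(3/2) = 1.0000 s
robot in T_r: 1.5000·0.0400 = 0.0600 m
robot covers 1.5000·1.0000 − ½·1.5000·1.0000² = 0.7500 m while stopping
human over T_r+T_s: 2.0000·(0.0400+1.0000) = 2.0800 m
margins: 0.2000+0.0200+0.0400 = 0.2600 m
sum ≈ 0.0600+0.7500+2.0800+0.2600 ≈ 3.1500 m = S ✓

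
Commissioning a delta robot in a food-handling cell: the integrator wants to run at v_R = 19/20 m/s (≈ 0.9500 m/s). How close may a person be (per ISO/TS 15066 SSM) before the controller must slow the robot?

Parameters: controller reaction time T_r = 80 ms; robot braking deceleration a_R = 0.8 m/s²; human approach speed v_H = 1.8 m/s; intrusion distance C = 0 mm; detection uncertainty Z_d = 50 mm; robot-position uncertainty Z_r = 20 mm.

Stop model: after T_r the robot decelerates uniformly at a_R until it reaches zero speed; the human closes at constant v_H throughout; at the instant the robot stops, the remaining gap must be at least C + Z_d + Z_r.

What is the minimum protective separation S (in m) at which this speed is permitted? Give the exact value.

braking lasts T_s = (19/20)/(4/5) = 1.1875 s
reaction-phase robot travel = 0.9500·0.0800 = 0.0760 m
robot under decel: 0.9500²/(2·0.8000) = 0.5641 m
human closes 1.8000·1.2675 = 2.2815 m
C+Z_d+Z_r = 0.0000+0.0500+0.0200 = 0.0700 m
S_min ≈ 0.0760+0.5641+2.2815+0.0700  ⇒  S_min = 9573/3200 m

S_min = 9573/3200 m = 2.9916 m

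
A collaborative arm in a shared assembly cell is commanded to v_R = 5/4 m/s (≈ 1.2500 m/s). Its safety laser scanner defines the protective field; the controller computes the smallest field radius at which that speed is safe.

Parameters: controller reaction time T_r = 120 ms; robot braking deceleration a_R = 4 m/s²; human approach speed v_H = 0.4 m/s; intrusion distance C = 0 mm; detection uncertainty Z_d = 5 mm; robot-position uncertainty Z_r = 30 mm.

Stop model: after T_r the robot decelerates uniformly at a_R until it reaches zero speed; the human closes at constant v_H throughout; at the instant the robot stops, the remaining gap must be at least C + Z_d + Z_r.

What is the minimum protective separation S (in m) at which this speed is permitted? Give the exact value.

S_min = 8853/16000 m = 0.5533 m

stop time T_s = (5/4)/4 = 0.3125 s
robot in T_r: 1.2500·0.1200 = 0.1500 m
robot under decel: 1.2500²/(2·4.0000) = 0.1953 m
person approaches 0.4000·(0.1200+0.3125) = 0.1730 m
C+Z_d+Z_r = 0.0000+0.0050+0.0300 = 0.0350 m
S_min ≈ 0.1500+0.1953+0.1730+0.0350  ⇒  S_min = 8853/16000 m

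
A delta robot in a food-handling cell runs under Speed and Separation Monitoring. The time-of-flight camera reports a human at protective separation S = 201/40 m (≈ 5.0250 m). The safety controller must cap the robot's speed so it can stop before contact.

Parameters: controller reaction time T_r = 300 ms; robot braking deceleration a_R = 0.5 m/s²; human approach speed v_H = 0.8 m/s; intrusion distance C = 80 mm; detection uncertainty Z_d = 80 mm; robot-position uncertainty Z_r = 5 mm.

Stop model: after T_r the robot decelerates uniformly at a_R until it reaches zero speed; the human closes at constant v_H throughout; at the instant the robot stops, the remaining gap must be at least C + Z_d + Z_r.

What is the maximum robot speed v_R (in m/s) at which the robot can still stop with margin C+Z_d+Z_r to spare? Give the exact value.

v_R_max = 7/5 m/s = 1.4000 m/s

collect terms ⇒ (1)·v_R² + (19/10)·v_R + (-231/50) = 0
  disc = (19/10)² − 4·(1)·(-231/50) = 2209/100 ; √disc = 47/10
  v_R = (−(19/10) + 47/10) / (2·(1)) = 7/5 m/s
check:
stop time T_s = (7/5)/(1/2) = 2.8000 s
reaction-phase robot travel = 1.4000·0.3000 = 0.4200 m
robot covers 1.4000·2.8000 − ½·0.5000·2.8000² = 1.9600 m while stopping
human over T_r+T_s: 0.8000·(0.3000+2.8000) = 2.4800 m
margins: 0.0800+0.0800+0.0050 = 0.1650 m
sum ≈ 0.4200+1.9600+2.4800+0.1650 ≈ 5.0250 m = S ✓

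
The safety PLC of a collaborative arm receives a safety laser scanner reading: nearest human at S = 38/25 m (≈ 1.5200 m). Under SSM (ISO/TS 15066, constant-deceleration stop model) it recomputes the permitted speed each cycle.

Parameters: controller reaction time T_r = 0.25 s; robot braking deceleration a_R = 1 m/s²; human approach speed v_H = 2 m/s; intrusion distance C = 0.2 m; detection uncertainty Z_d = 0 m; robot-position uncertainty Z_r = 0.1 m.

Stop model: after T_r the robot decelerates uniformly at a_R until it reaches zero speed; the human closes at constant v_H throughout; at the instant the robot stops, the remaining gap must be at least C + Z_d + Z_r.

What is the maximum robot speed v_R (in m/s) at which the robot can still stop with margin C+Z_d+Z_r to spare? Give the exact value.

v_R_max = 3/10 m/s = 0.3000 m/s

collect terms ⇒ (1/2)·v_R² + (9/4)·v_R + (-18/25) = 0
  disc = (9/4)² − 4·(1/2)·(-18/25) = 2601/400 ; √disc = 51/20
  v_R = (−(9/4) + 51/20) / (2·(1/2)) = 3/10 m/s
check:
stop time T_s = (3/10)/1 = 0.3000 s
reaction-phase robot travel = 0.3000·0.2500 = 0.0750 m
robot covers 0.3000·0.3000 − ½·1.0000·0.3000² = 0.0450 m while stopping
person approaches 2.0000·(0.2500+0.3000) = 1.1000 m
margins: 0.2000+0.0000+0.1000 = 0.3000 m
sum ≈ 0.0750+0.0450+1.1000+0.3000 ≈ 1.5200 m = S ✓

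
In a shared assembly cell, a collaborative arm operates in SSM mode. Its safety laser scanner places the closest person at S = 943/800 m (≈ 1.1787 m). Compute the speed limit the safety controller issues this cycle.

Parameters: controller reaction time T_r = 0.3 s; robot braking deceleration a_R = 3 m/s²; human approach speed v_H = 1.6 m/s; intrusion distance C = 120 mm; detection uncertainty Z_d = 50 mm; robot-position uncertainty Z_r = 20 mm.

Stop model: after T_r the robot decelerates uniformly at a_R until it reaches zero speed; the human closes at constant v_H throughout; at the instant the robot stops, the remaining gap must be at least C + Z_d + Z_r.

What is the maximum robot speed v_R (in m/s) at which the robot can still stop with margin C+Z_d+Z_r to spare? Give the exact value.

v_R_max = 11/20 m/s = 0.5500 m/s

at the boundary: (1/6)·v² + (5/6)·v + (-407/800) = 0
  disc = (5/6)² − 4·(1/6)·(-407/800) = 3721/3600 ; √disc = 61/60
  v_R = (−(5/6) + 61/60) / (2·(1/6)) = 11/20 m/s
check:
braking lasts T_s = (11/20)/3 = 0.1833 s
reaction-phase robot travel = 0.5500·0.3000 = 0.1650 m
braking distance = 0.5500²/(2·3.0000) = 0.0504 m
human closes 1.6000·0.4833 = 0.7733 m
residual clearance needed = 0.1200+0.0500+0.0200 = 0.1900 m
sum ≈ 0.1650+0.0504+0.7733+0.1900 ≈ 1.1787 m = S ✓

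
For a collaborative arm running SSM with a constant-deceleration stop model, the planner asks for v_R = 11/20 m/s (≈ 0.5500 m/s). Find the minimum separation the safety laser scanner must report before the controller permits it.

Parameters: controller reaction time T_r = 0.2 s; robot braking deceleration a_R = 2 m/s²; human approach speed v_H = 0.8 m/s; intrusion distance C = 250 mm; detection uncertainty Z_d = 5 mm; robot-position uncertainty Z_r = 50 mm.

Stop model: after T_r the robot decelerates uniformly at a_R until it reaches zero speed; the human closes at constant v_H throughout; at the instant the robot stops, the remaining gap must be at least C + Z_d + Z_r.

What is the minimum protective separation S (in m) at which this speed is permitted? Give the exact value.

S_min = 1393/1600 m = 0.8706 m

braking lasts T_s = (11/20)/2 = 0.2750 s
robot in T_r: 0.5500·0.2000 = 0.1100 m
robot under decel: 0.5500²/(2·2.0000) = 0.0756 m
person approaches 0.8000·(0.2000+0.2750) = 0.3800 m
C+Z_d+Z_r = 0.2500+0.0050+0.0500 = 0.3050 m
S_min ≈ 0.1100+0.0756+0.3800+0.3050  ⇒  S_min = 1393/1600 m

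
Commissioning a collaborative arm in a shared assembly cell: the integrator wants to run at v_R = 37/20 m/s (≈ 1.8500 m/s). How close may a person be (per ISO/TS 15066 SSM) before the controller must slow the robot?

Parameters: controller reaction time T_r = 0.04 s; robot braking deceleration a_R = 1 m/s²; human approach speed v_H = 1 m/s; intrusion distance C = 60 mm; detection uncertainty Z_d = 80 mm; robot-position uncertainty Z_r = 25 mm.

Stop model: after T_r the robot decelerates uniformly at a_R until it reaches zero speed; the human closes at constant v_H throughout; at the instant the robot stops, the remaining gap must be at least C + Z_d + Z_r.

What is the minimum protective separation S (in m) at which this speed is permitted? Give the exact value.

S_min = 15361/4000 m = 3.8403 m

T_s = v_R/a_R = (37/20)/1 = 1.8500 s
robot covers v_R·T_r = 1.8500·0.0400 = 0.0740 m before braking
robot under decel: 1.8500²/(2·1.0000) = 1.7112 m
human closes 1.0000·1.8900 = 1.8900 m
margins: 0.0600+0.0800+0.0250 = 0.1650 m
S_min ≈ 0.0740+1.7112+1.8900+0.1650  ⇒  S_min = 15361/4000 m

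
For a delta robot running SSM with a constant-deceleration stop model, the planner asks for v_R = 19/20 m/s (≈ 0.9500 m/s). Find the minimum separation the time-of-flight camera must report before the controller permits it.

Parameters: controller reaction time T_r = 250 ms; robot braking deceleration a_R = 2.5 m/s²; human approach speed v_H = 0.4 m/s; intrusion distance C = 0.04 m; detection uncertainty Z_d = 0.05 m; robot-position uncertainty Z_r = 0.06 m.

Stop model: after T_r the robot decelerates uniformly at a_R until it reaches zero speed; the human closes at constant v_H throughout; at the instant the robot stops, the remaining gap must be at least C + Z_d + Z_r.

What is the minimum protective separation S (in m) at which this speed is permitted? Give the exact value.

braking lasts T_s = (19/20)/(5/2) = 0.3800 s
reaction-phase robot travel = 0.9500·0.2500 = 0.2375 m
braking distance = 0.9500²/(2·2.5000) = 0.1805 m
human over T_r+T_s: 0.4000·(0.2500+0.3800) = 0.2520 m
C+Z_d+Z_r = 0.0400+0.0500+0.0600 = 0.1500 m
S_min ≈ 0.2375+0.1805+0.2520+0.1500  ⇒  S_min = 41/50 m

S_min = 41/50 m = 0.8200 m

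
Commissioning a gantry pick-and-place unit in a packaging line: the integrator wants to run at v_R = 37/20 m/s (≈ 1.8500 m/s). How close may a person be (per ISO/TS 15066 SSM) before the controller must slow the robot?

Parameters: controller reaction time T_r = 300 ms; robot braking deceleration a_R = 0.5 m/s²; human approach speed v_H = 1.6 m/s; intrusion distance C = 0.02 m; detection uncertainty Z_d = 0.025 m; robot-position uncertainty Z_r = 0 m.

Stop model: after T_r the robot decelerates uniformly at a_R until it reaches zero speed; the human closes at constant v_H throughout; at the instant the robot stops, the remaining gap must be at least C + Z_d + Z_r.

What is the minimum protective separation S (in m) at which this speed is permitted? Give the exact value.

stop time T_s = (37/20)/(1/2) = 3.7000 s
robot in T_r: 1.8500·0.3000 = 0.5550 m
braking distance = 1.8500²/(2·0.5000) = 3.4225 m
human over T_r+T_s: 1.6000·(0.3000+3.7000) = 6.4000 m
C+Z_d+Z_r = 0.0200+0.0250+0.0000 = 0.0450 m
S_min ≈ 0.5550+3.4225+6.4000+0.0450  ⇒  S_min = 4169/400 m

S_min = 4169/400 m = 10.4225 m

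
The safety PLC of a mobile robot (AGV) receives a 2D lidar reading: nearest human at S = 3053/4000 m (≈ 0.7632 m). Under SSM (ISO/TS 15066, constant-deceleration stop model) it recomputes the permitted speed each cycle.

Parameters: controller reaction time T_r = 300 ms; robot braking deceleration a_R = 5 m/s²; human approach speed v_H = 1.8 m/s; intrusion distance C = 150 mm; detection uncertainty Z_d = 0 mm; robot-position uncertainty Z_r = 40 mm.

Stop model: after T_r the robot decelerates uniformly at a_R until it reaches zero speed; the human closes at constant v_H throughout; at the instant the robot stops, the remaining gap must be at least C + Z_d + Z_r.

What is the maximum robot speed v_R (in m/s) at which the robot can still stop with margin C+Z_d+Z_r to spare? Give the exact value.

collect terms ⇒ (1/10)·v_R² + (33/50)·v_R + (-133/4000) = 0
  disc = (33/50)² − 4·(1/10)·(-133/4000) = 4489/10000 ; √disc = 67/100
  v_R = (−(33/50) + 67/100) / (2·(1/10)) = 1/20 m/s
check:
stop time T_s = (1/20)/5 = 0.0100 s
reaction-phase robot travel = 0.0500·0.3000 = 0.0150 m
braking distance = 0.0500²/(2·5.0000) = 0.0003 m
human over T_r+T_s: 1.8000·(0.3000+0.0100) = 0.5580 m
C+Z_d+Z_r = 0.1500+0.0000+0.0400 = 0.1900 m
sum ≈ 0.0150+0.0003+0.5580+0.1900 ≈ 0.7632 m = S ✓

v_R_max = 1/20 m/s = 0.0500 m/s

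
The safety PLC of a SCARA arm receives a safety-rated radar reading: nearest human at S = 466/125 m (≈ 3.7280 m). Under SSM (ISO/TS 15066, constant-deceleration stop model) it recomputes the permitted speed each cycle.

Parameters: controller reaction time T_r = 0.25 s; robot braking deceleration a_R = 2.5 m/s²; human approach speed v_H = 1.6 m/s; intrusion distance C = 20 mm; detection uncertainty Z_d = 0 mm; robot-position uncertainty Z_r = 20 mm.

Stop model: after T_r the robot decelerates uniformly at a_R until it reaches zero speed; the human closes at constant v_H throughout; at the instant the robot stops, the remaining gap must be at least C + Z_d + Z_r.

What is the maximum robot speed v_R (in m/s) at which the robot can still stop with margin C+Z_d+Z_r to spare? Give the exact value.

v_R_max = 12/5 m/s = 2.4000 m/s

quadratic (1/5)·v² + (89/100)·v + (-411/125) = 0
  disc = (89/100)² − 4·(1/5)·(-411/125) = 1369/400 ; √disc = 37/20
  v_R = (−(89/100) + 37/20) / (2·(1/5)) = 12/5 m/s
check:
stop time T_s = (12/5)/(5/2) = 0.9600 s
reaction-phase robot travel = 2.4000·0.2500 = 0.6000 m
robot covers 2.4000·0.9600 − ½·2.5000·0.9600² = 1.1520 m while stopping
human over T_r+T_s: 1.6000·(0.2500+0.9600) = 1.9360 m
margins: 0.0200+0.0000+0.0200 = 0.0400 m
sum ≈ 0.6000+1.1520+1.9360+0.0400 ≈ 3.7280 m = S ✓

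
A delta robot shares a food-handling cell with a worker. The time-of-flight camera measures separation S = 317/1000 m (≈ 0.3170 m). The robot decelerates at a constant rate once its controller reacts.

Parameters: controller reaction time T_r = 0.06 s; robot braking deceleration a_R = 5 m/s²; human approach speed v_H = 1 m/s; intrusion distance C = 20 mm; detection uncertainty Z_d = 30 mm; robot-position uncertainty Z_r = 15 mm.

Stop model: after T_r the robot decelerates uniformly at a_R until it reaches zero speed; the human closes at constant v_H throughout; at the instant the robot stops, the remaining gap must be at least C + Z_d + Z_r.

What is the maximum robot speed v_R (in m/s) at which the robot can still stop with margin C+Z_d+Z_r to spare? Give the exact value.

v_R_max = 3/5 m/s = 0.6000 m/s

at the boundary: (1/10)·v² + (13/50)·v + (-24/125) = 0
  disc = (13/50)² − 4·(1/10)·(-24/125) = 361/2500 ; √disc = 19/50
  v_R = (−(13/50) + 19/50) / (2·(1/10)) = 3/5 m/s
check:
stop time T_s = (3/5)/5 = 0.1200 s
reaction-phase robot travel = 0.6000·0.0600 = 0.0360 m
robot under decel: 0.6000²/(2·5.0000) = 0.0360 m
person approaches 1.0000·(0.0600+0.1200) = 0.1800 m
C+Z_d+Z_r = 0.0200+0.0300+0.0150 = 0.0650 m
sum ≈ 0.0360+0.0360+0.1800+0.0650 ≈ 0.3170 m = S ✓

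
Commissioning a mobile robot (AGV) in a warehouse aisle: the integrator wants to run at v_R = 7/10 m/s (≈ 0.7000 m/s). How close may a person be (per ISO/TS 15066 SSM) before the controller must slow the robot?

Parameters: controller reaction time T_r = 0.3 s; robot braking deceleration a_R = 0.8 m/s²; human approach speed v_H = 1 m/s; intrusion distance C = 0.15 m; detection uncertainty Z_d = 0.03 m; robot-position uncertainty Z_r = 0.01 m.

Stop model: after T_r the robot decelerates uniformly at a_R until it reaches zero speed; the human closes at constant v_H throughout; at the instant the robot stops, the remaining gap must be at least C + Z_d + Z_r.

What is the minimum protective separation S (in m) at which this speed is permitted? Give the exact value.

T_s = v_R/a_R = (7/10)/(4/5) = 0.8750 s
robot covers v_R·T_r = 0.7000·0.3000 = 0.2100 m before braking
robot covers 0.7000·0.8750 − ½·0.8000·0.8750² = 0.3063 m while stopping
human over T_r+T_s: 1.0000·(0.3000+0.8750) = 1.1750 m
C+Z_d+Z_r = 0.1500+0.0300+0.0100 = 0.1900 m
S_min ≈ 0.2100+0.3063+1.1750+0.1900  ⇒  S_min = 301/160 m

S_min = 301/160 m = 1.8813 m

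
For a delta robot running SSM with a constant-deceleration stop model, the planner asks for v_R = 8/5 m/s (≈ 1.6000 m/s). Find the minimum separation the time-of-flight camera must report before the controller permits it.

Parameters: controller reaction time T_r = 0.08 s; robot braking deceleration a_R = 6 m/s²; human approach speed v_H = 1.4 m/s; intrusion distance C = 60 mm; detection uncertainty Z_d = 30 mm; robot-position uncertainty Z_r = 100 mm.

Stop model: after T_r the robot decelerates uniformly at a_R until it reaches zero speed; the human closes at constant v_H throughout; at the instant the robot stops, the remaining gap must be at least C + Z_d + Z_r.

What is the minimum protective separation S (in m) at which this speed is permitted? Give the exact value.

T_s = v_R/a_R = (8/5)/6 = 0.2667 s
robot in T_r: 1.6000·0.0800 = 0.1280 m
braking distance = 1.6000²/(2·6.0000) = 0.2133 m
person approaches 1.4000·(0.0800+0.2667) = 0.4853 m
residual clearance needed = 0.0600+0.0300+0.1000 = 0.1900 m
S_min ≈ 0.1280+0.2133+0.4853+0.1900  ⇒  S_min = 61/60 m

S_min = 61/60 m = 1.0167 m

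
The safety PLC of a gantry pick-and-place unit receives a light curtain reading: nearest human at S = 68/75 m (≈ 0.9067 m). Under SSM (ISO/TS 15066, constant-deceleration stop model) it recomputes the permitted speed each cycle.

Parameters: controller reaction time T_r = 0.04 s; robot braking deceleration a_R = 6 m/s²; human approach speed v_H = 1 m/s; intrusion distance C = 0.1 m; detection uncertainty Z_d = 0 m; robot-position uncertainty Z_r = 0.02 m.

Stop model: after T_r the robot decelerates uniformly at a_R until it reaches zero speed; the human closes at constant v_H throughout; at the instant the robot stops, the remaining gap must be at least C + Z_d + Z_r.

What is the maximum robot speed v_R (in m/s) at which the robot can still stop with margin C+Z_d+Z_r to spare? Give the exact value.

quadratic (1/12)·v² + (31/150)·v + (-56/75) = 0
  disc = (31/150)² − 4·(1/12)·(-56/75) = 729/2500 ; √disc = 27/50
  v_R = (−(31/150) + 27/50) / (2·(1/12)) = 2 m/s
check:
stop time T_s = 2/6 = 0.3333 s
robot covers v_R·T_r = 2.0000·0.0400 = 0.0800 m before braking
robot under decel: 2.0000²/(2·6.0000) = 0.3333 m
person approaches 1.0000·(0.0400+0.3333) = 0.3733 m
C+Z_d+Z_r = 0.1000+0.0000+0.0200 = 0.1200 m
sum ≈ 0.0800+0.3333+0.3733+0.1200 ≈ 0.9067 m = S ✓

v_R_max = 2 m/s = 2.0000 m/s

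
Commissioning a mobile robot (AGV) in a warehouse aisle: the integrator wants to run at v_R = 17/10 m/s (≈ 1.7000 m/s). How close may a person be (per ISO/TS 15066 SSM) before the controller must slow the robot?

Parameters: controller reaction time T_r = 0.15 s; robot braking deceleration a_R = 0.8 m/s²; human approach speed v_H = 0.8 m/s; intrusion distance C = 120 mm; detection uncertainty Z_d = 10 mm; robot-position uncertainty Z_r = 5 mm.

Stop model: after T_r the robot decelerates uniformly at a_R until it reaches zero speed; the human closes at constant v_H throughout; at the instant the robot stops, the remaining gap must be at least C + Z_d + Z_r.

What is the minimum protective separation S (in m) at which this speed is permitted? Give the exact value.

T_s = v_R/a_R = (17/10)/(4/5) = 2.1250 s
robot in T_r: 1.7000·0.1500 = 0.2550 m
braking distance = 1.7000²/(2·0.8000) = 1.8062 m
human over T_r+T_s: 0.8000·(0.1500+2.1250) = 1.8200 m
residual clearance needed = 0.1200+0.0100+0.0050 = 0.1350 m
S_min ≈ 0.2550+1.8062+1.8200+0.1350  ⇒  S_min = 3213/800 m

S_min = 3213/800 m = 4.0163 m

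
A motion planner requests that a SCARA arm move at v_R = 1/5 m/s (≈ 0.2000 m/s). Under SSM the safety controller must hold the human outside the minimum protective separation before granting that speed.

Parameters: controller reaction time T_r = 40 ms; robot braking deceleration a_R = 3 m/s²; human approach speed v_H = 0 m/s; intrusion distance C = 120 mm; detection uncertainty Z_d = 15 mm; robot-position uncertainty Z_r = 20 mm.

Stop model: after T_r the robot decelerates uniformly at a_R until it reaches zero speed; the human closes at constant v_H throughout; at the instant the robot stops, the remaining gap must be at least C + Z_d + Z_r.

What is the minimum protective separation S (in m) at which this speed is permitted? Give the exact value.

S_min = 509/3000 m = 0.1697 m

stop time T_s = (1/5)/3 = 0.0667 s
reaction-phase robot travel = 0.2000·0.0400 = 0.0080 m
robot covers 0.2000·0.0667 − ½·3.0000·0.0667² = 0.0067 m while stopping
human over T_r+T_s: 0.0000·(0.0400+0.0667) = 0.0000 m
C+Z_d+Z_r = 0.1200+0.0150+0.0200 = 0.1550 m
S_min ≈ 0.0080+0.0067+0.0000+0.1550  ⇒  S_min = 509/3000 m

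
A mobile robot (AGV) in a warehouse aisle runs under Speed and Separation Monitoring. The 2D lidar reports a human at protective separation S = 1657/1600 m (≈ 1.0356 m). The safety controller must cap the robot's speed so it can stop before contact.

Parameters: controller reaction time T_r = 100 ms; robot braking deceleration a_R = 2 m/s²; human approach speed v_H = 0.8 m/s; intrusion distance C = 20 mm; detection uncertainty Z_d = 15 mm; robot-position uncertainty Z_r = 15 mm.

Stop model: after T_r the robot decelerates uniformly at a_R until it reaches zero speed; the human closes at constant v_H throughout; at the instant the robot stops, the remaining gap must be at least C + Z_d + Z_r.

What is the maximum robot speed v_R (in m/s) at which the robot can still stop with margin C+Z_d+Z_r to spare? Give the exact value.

quadratic (1/4)·v² + (1/2)·v + (-1449/1600) = 0
  disc = (1/2)² − 4·(1/4)·(-1449/1600) = 1849/1600 ; √disc = 43/40
  v_R = (−(1/2) + 43/40) / (2·(1/4)) = 23/20 m/s
check:
T_s = v_R/a_R = (23/20)/2 = 0.5750 s
reaction-phase robot travel = 1.1500·0.1000 = 0.1150 m
robot covers 1.1500·0.5750 − ½·2.0000·0.5750² = 0.3306 m while stopping
person approaches 0.8000·(0.1000+0.5750) = 0.5400 m
margins: 0.0200+0.0150+0.0150 = 0.0500 m
sum ≈ 0.1150+0.3306+0.5400+0.0500 ≈ 1.0356 m = S ✓

v_R_max = 23/20 m/s = 1.1500 m/s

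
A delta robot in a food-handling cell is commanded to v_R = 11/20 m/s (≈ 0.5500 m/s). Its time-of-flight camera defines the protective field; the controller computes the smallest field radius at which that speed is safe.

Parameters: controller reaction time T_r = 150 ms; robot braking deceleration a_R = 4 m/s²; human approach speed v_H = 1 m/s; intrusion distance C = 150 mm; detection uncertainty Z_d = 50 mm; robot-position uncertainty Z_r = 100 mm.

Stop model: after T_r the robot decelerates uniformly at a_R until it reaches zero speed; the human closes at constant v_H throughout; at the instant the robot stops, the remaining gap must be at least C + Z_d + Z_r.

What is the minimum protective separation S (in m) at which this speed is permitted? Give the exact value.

S_min = 453/640 m = 0.7078 m

braking lasts T_s = (11/20)/4 = 0.1375 s
robot in T_r: 0.5500·0.1500 = 0.0825 m
braking distance = 0.5500²/(2·4.0000) = 0.0378 m
human closes 1.0000·0.2875 = 0.2875 m
residual clearance needed = 0.1500+0.0500+0.1000 = 0.3000 m
S_min ≈ 0.0825+0.0378+0.2875+0.3000  ⇒  S_min = 453/640 m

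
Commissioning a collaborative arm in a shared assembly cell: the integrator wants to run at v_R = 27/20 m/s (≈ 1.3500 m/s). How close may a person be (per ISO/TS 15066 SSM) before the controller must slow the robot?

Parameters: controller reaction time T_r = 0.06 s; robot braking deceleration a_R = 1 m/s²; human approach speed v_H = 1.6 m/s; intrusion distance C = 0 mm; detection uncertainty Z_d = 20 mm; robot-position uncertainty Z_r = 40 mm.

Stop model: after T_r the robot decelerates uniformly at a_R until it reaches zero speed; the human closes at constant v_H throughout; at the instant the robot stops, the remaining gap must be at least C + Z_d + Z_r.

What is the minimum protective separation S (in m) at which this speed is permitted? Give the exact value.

S_min = 13233/4000 m = 3.3083 m

stop time T_s = (27/20)/1 = 1.3500 s
reaction-phase robot travel = 1.3500·0.0600 = 0.0810 m
braking distance = 1.3500²/(2·1.0000) = 0.9113 m
human over T_r+T_s: 1.6000·(0.0600+1.3500) = 2.2560 m
residual clearance needed = 0.0000+0.0200+0.0400 = 0.0600 m
S_min ≈ 0.0810+0.9113+2.2560+0.0600  ⇒  S_min = 13233/4000 m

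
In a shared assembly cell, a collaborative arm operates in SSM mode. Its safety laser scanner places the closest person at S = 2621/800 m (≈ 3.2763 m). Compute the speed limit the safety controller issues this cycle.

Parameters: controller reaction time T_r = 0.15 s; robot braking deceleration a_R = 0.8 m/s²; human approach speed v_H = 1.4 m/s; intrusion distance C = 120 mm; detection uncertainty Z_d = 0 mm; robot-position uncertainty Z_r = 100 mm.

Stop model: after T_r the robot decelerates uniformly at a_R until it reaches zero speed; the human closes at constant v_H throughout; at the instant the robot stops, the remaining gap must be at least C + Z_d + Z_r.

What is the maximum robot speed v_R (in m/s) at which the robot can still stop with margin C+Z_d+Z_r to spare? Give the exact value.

collect terms ⇒ (5/8)·v_R² + (19/10)·v_R + (-2277/800) = 0
  disc = (19/10)² − 4·(5/8)·(-2277/800) = 17161/1600 ; √disc = 131/40
  v_R = (−(19/10) + 131/40) / (2·(5/8)) = 11/10 m/s
check:
stop time T_s = (11/10)/(4/5) = 1.3750 s
robot in T_r: 1.1000·0.1500 = 0.1650 m
braking distance = 1.1000²/(2·0.8000) = 0.7562 m
human closes 1.4000·1.5250 = 2.1350 m
C+Z_d+Z_r = 0.1200+0.0000+0.1000 = 0.2200 m
sum ≈ 0.1650+0.7562+2.1350+0.2200 ≈ 3.2763 m = S ✓

v_R_max = 11/10 m/s = 1.1000 m/s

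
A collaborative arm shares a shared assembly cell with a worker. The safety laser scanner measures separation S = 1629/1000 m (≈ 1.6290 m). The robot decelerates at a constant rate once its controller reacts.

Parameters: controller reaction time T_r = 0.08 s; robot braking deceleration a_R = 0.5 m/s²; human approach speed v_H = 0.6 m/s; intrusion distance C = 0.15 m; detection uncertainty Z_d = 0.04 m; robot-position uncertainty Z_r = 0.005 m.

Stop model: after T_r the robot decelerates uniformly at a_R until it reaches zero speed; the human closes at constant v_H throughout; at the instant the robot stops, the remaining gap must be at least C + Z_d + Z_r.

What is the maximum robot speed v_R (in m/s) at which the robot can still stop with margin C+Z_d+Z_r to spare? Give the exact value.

quadratic (1)·v² + (32/25)·v + (-693/500) = 0
  disc = (32/25)² − 4·(1)·(-693/500) = 4489/625 ; √disc = 67/25
  v_R = (−(32/25) + 67/25) / (2·(1)) = 7/10 m/s
check:
stop time T_s = (7/10)/(1/2) = 1.4000 s
robot covers v_R·T_r = 0.7000·0.0800 = 0.0560 m before braking
braking distance = 0.7000²/(2·0.5000) = 0.4900 m
person approaches 0.6000·(0.0800+1.4000) = 0.8880 m
C+Z_d+Z_r = 0.1500+0.0400+0.0050 = 0.1950 m
sum ≈ 0.0560+0.4900+0.8880+0.1950 ≈ 1.6290 m = S ✓

v_R_max = 7/10 m/s = 0.7000 m/s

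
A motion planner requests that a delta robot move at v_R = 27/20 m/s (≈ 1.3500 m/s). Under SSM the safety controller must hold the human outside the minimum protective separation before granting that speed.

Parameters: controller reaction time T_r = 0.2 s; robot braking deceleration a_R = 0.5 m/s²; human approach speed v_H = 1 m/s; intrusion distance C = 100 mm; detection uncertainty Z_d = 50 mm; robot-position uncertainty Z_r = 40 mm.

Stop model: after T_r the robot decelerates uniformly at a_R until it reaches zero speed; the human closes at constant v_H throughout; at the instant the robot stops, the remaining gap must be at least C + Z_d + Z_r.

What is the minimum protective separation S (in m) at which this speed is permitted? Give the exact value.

braking lasts T_s = (27/20)/(1/2) = 2.7000 s
robot covers v_R·T_r = 1.3500·0.2000 = 0.2700 m before braking
robot covers 1.3500·2.7000 − ½·0.5000·2.7000² = 1.8225 m while stopping
human closes 1.0000·2.9000 = 2.9000 m
residual clearance needed = 0.1000+0.0500+0.0400 = 0.1900 m
S_min ≈ 0.2700+1.8225+2.9000+0.1900  ⇒  S_min = 2073/400 m

S_min = 2073/400 m = 5.1825 m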